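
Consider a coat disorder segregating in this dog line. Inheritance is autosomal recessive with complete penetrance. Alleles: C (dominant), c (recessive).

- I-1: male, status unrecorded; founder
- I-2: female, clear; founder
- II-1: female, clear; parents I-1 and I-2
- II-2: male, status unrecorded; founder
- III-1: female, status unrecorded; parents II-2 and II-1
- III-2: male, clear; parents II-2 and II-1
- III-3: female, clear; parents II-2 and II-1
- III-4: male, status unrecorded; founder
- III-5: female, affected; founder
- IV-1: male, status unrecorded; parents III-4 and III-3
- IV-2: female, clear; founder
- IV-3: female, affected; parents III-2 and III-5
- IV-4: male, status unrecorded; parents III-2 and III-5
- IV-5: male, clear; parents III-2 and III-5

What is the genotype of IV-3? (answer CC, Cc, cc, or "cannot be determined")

IV-3 is affected, so IV-3 is cc.

cc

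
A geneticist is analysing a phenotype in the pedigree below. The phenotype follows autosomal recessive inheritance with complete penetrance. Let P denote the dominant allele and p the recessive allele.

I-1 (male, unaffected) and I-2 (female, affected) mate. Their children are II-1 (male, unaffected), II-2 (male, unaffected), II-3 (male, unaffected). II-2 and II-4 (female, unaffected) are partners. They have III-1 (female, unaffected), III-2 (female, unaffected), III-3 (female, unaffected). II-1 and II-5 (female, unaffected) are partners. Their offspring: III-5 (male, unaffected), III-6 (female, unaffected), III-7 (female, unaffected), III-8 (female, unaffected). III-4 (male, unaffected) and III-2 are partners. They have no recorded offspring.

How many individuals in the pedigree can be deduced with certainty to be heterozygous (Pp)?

Obligate heterozygotes: II-1 is unaffected so carries P and received p from I-2 (pp), so II-1 is Pp; II-2 is unaffected so carries P and received p from I-2 (pp), so II-2 is Pp; II-3 is unaffected so carries P and received p from I-2 (pp), so II-3 is Pp.
Every other individual is either homozygous by phenotype or has at least one consistent homozygous assignment, so the count is 3.

3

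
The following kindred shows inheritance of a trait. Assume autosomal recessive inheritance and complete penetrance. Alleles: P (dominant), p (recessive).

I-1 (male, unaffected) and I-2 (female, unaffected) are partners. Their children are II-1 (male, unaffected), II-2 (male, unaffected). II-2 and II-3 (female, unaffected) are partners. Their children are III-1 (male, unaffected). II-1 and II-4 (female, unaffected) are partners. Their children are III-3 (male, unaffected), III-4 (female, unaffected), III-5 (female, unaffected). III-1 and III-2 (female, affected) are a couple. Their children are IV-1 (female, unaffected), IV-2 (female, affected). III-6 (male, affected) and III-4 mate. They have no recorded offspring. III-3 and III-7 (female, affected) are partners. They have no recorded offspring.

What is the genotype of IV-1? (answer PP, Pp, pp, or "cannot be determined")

Pp

From phenotype alone, IV-1 is PP or Pp.
IV-1 is unaffected so carries P and received p from III-2 (pp), so IV-1 is Pp.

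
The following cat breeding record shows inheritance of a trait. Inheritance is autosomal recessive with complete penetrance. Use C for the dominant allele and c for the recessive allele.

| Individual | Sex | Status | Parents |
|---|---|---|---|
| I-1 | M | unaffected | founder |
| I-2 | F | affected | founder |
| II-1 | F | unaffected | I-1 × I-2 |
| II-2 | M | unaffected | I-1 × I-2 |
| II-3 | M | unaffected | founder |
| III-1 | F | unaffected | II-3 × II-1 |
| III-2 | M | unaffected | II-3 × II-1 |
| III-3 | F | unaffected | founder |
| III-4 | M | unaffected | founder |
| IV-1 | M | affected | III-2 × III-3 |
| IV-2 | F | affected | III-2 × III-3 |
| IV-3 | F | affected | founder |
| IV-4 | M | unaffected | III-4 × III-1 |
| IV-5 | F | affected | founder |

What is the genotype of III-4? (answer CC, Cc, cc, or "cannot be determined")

III-4's phenotype allows CC or Cc, and no parent or child forces a single allele at both positions; consistent genotype assignments exist with III-4 as CC or Cc.

cannot be determined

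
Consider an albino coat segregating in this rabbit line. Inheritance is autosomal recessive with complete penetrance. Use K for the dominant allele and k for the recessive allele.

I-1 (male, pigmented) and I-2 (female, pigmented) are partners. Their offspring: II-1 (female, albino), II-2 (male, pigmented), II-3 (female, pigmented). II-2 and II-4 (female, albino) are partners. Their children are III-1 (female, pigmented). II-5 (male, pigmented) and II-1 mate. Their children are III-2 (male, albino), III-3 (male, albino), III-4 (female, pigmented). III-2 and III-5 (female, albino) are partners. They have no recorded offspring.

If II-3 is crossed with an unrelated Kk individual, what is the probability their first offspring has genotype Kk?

I-1 is pigmented so carries K and passed k to II-1 (kk), so I-1 is Kk.
I-2 is pigmented so carries K and passed k to II-1 (kk), so I-2 is Kk.
II-3 is a pigmented offspring of I-1 (Kk) × I-2 (Kk), whose cross gives 1/4 KK : 1/2 Kk : 1/4 kk; conditioning on being pigmented, II-3 is KK with probability 1/3, Kk with probability 2/3.
Summing over parental genotype combinations, P(offspring has genotype Kk) = 1/3·1/2 + 2/3·1/2 = 1/2.

1/2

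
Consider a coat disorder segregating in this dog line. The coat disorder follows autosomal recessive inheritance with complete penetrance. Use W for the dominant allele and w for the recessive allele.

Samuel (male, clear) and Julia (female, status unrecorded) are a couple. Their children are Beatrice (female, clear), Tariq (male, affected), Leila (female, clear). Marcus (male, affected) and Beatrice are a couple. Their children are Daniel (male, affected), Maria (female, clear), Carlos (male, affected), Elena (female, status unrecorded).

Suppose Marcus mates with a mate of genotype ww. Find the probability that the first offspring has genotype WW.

Marcus is affected, so Marcus is ww.
The cross gives 1 ww, so P(offspring has genotype WW) = 0.

0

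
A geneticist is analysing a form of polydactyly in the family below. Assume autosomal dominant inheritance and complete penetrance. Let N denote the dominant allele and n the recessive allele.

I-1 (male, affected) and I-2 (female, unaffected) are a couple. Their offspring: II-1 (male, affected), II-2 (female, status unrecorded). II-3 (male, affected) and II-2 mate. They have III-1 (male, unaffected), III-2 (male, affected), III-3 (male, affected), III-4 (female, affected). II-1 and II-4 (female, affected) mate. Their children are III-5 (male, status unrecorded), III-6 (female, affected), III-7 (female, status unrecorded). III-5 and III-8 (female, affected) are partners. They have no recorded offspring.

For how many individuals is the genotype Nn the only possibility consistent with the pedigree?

2

Obligate heterozygotes: II-1 is affected so carries N and received n from I-2 (nn), so II-1 is Nn; II-3 is affected so carries N and passed n to III-1 (nn), so II-3 is Nn.
Every other individual is either homozygous by phenotype or has at least one consistent homozygous assignment, so the count is 2.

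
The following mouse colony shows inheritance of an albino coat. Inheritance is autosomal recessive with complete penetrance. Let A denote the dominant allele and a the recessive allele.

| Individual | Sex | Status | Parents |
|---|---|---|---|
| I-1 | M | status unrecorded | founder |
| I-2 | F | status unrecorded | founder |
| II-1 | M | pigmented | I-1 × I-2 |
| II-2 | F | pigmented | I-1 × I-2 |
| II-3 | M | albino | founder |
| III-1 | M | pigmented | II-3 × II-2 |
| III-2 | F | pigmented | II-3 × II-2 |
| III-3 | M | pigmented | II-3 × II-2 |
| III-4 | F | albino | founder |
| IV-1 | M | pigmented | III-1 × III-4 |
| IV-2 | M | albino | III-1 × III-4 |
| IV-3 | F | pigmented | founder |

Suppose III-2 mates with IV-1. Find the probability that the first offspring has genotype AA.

III-2 is pigmented so carries A and received a from II-3 (aa), so III-2 is Aa.
IV-1 is pigmented so carries A and received a from III-4 (aa), so IV-1 is Aa.
The cross gives 1/4 AA : 1/2 Aa : 1/4 aa, so P(offspring has genotype AA) = 1/4.

1/4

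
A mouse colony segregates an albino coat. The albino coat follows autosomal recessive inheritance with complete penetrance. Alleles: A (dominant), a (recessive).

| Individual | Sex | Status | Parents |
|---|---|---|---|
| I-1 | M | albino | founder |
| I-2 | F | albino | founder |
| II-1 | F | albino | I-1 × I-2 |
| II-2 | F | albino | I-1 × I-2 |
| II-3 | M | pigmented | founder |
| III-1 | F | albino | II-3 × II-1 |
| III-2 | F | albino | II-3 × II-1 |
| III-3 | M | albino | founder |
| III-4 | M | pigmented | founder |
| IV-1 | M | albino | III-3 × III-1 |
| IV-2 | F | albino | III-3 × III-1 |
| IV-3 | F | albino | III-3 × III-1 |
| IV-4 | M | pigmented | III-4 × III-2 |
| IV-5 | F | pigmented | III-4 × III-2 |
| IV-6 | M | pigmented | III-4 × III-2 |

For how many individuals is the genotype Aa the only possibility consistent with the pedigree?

4

Obligate heterozygotes: II-3 is pigmented so carries A and passed a to III-1 (aa), so II-3 is Aa; IV-4 is pigmented so carries A and received a from III-2 (aa), so IV-4 is Aa; IV-5 is pigmented so carries A and received a from III-2 (aa), so IV-5 is Aa; IV-6 is pigmented so carries A and received a from III-2 (aa), so IV-6 is Aa.
Every other individual is either homozygous by phenotype or has at least one consistent homozygous assignment, so the count is 4.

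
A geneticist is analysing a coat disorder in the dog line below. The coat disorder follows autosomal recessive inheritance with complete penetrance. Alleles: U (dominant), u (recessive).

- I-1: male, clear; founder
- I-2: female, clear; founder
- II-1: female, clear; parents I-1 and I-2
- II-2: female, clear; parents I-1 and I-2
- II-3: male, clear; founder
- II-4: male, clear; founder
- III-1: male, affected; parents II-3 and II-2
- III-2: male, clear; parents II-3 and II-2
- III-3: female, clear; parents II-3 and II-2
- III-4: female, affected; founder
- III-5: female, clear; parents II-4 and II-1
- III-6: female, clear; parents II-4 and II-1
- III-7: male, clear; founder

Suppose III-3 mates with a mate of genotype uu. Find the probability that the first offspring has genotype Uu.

II-3 is clear so carries U and passed u to III-1 (uu), so II-3 is Uu.
II-2 is clear so carries U and passed u to III-1 (uu), so II-2 is Uu.
III-3 is a clear offspring of II-3 (Uu) × II-2 (Uu), whose cross gives 1/4 UU : 1/2 Uu : 1/4 uu; conditioning on being clear, III-3 is UU with probability 1/3, Uu with probability 2/3.
Summing over parental genotype combinations, P(offspring has genotype Uu) = 1/3·1 + 2/3·1/2 = 2/3.

2/3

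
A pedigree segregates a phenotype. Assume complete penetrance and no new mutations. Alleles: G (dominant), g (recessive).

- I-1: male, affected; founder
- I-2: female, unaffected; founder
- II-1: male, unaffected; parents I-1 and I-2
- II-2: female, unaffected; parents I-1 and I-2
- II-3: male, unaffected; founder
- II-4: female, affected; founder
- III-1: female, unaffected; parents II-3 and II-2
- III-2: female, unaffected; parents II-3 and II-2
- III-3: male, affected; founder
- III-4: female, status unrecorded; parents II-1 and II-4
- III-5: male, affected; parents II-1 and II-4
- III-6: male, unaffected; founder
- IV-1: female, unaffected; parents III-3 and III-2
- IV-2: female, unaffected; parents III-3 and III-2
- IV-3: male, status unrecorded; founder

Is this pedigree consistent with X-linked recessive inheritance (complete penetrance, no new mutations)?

Yes

A consistent assignment under X-linked recessive exists: I-1 X^g Y, I-2 X^G X^G, II-1 X^G Y, II-2 X^G X^g, II-3 X^G Y, II-4 X^g X^g, III-1 X^G X^G, III-2 X^G X^G, III-3 X^g Y, III-4 X^G X^g, III-5 X^g Y, III-6 X^G Y, IV-1 X^G X^g, IV-2 X^G X^g, IV-3 X^G Y.
In this assignment every recorded phenotype matches its genotype and every non-founder's genotype is obtainable from its parents' genotypes, so the pedigree is consistent.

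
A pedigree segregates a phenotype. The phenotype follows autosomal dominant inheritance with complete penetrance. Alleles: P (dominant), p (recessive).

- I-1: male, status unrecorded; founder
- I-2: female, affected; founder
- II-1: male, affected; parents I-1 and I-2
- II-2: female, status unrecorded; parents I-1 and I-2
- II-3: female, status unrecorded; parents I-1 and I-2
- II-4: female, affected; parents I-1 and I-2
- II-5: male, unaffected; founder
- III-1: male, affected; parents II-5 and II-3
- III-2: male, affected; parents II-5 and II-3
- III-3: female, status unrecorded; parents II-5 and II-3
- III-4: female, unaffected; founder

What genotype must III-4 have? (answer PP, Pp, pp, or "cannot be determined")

pp

III-4 is unaffected, so III-4 is pp.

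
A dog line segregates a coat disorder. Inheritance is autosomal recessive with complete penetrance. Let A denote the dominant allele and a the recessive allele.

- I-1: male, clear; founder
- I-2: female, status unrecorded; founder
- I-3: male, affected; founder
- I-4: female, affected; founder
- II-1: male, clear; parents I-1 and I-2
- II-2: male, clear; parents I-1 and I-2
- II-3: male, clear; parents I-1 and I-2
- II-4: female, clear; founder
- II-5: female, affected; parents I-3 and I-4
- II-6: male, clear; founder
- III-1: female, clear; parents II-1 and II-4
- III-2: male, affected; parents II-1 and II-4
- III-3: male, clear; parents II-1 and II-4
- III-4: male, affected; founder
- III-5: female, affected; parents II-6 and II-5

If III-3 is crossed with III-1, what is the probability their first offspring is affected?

II-1 is clear so carries A and passed a to III-2 (aa), so II-1 is Aa.
II-4 is clear so carries A and passed a to III-2 (aa), so II-4 is Aa.
III-3 is a clear offspring of II-1 (Aa) × II-4 (Aa), whose cross gives 1/4 AA : 1/2 Aa : 1/4 aa; conditioning on being clear, III-3 is AA with probability 1/3, Aa with probability 2/3.
III-1 is a clear offspring of II-1 (Aa) × II-4 (Aa), whose cross gives 1/4 AA : 1/2 Aa : 1/4 aa; conditioning on being clear, III-1 is AA with probability 1/3, Aa with probability 2/3.
Summing over parental genotype combinations, P(offspring is affected) = 4/9·1/4 = 1/9.

1/9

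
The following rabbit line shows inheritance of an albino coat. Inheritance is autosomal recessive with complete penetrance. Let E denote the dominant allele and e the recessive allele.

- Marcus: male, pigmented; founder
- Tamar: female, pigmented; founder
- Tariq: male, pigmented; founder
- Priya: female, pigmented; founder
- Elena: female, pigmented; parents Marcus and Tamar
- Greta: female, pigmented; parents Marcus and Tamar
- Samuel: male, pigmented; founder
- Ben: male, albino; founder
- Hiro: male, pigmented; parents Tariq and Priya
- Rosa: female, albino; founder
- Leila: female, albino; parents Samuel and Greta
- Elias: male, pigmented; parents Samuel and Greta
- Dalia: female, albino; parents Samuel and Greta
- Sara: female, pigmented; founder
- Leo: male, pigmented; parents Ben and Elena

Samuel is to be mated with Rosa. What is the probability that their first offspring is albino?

1/2

Samuel is pigmented so carries E and passed e to Leila (ee), so Samuel is Ee.
Rosa is albino, so Rosa is ee.
The cross gives 1/2 Ee : 1/2 ee, so P(offspring is albino) = 1/2.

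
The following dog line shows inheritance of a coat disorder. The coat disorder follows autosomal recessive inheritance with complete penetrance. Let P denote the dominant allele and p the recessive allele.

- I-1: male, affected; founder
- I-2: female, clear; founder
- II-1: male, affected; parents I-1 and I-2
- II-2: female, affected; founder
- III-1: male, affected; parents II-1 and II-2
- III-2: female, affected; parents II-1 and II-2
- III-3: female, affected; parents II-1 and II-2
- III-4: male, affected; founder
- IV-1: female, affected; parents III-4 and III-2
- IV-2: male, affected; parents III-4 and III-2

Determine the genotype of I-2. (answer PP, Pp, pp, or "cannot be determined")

From phenotype alone, I-2 is PP or Pp.
I-2 is clear so carries P and passed p to II-1 (pp), so I-2 is Pp.

Pp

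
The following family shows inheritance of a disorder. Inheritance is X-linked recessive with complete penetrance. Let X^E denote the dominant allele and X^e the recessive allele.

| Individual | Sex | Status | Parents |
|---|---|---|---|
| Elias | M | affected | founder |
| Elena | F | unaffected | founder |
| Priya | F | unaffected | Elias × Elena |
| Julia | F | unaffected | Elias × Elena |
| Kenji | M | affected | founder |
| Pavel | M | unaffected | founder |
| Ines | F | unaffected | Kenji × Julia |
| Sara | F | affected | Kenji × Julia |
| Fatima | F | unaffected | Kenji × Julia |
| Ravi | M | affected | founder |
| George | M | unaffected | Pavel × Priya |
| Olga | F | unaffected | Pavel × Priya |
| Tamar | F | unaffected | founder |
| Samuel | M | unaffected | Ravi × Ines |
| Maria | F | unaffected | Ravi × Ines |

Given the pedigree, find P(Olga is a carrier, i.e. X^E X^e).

1/2

Pavel is unaffected, so Pavel is X^E Y.
Priya is unaffected so carries E and received e from Elias (X^e Y), so Priya is X^E X^e.
Their cross gives offspring ratios 1/2 X^E X^E : 1/2 X^E X^e. Conditioning on Olga being unaffected, P(X^E X^e) = 1/2 / 1 = 1/2.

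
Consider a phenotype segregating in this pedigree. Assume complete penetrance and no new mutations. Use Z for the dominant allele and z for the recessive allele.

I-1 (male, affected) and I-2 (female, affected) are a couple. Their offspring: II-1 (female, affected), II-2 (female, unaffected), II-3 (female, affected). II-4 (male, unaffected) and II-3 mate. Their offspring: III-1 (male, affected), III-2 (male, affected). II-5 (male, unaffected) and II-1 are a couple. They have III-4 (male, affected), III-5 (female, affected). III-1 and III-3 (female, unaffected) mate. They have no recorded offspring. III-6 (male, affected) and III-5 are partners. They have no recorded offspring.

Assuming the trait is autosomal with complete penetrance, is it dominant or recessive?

I-1 and I-2 are both affected yet have an unaffected child II-2. Under a recessive model two affected parents are homozygous and every child would be affected, so the trait cannot be recessive.

dominant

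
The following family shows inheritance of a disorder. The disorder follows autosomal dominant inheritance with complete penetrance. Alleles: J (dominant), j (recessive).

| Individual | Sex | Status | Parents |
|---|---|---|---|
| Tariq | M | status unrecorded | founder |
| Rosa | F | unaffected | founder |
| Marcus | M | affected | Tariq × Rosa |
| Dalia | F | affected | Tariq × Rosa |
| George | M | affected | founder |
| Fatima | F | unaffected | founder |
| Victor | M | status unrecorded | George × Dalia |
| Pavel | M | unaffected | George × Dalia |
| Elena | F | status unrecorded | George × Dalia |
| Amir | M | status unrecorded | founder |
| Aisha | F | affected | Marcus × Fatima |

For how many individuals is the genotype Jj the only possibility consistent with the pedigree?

4

Obligate heterozygotes: Marcus is affected so carries J and received j from Rosa (jj), so Marcus is Jj; Dalia is affected so carries J and received j from Rosa (jj), so Dalia is Jj; George is affected so carries J and passed j to Pavel (jj), so George is Jj; Aisha is affected so carries J and received j from Fatima (jj), so Aisha is Jj.
Every other individual is either homozygous by phenotype or has at least one consistent homozygous assignment, so the count is 4.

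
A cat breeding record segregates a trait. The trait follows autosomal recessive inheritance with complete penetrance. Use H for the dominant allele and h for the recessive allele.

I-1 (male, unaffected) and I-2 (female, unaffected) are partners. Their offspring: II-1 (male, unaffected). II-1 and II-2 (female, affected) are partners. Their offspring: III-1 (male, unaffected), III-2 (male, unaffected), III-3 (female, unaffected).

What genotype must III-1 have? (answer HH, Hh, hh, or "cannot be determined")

Hh

From phenotype alone, III-1 is HH or Hh.
III-1 is unaffected so carries H and received h from II-2 (hh), so III-1 is Hh.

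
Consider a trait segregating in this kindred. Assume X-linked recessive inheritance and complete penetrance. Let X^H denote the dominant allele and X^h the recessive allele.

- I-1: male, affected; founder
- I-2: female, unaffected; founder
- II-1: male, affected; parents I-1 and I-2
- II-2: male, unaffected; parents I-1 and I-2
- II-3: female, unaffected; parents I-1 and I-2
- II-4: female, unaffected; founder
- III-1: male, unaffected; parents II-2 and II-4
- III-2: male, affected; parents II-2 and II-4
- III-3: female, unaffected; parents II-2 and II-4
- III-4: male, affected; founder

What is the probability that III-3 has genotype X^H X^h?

II-2 is unaffected, so II-2 is X^H Y.
II-4 is unaffected so carries H and passed h to III-2 (X^h Y), so II-4 is X^H X^h.
Their cross gives offspring ratios 1/2 X^H X^H : 1/2 X^H X^h. Conditioning on III-3 being unaffected, P(X^H X^h) = 1/2 / 1 = 1/2.

1/2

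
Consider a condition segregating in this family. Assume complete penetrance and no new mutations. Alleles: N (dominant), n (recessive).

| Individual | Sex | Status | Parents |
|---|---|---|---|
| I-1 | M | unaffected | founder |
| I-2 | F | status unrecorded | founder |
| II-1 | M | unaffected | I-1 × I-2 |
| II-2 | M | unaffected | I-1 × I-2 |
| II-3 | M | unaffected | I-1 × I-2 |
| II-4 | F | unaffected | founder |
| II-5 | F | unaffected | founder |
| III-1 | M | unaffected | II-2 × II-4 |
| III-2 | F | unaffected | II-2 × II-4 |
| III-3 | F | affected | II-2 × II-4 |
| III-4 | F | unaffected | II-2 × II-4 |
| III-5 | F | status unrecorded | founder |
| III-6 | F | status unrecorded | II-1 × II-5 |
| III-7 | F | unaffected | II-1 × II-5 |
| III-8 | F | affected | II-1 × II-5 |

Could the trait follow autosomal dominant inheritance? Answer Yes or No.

No

Under autosomal dominant, III-3 (affected, female) cannot arise from II-2 (unaffected) × II-4 (unaffected).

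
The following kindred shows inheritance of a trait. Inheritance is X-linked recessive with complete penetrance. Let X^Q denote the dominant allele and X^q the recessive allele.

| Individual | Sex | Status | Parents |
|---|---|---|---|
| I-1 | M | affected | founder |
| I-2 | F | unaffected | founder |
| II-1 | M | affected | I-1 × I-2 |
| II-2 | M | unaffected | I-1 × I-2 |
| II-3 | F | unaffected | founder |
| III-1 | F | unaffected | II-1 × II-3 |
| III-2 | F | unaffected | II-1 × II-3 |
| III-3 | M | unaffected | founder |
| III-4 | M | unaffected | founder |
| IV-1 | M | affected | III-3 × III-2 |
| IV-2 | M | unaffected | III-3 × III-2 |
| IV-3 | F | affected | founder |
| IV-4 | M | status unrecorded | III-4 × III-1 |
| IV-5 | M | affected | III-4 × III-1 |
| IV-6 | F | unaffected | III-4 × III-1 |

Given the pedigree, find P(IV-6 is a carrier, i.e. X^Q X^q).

1/2

III-4 is unaffected, so III-4 is X^Q Y.
III-1 is unaffected so carries Q and received q from II-1 (X^q Y), so III-1 is X^Q X^q.
Their cross gives offspring ratios 1/2 X^Q X^Q : 1/2 X^Q X^q. Conditioning on IV-6 being unaffected, P(X^Q X^q) = 1/2 / 1 = 1/2.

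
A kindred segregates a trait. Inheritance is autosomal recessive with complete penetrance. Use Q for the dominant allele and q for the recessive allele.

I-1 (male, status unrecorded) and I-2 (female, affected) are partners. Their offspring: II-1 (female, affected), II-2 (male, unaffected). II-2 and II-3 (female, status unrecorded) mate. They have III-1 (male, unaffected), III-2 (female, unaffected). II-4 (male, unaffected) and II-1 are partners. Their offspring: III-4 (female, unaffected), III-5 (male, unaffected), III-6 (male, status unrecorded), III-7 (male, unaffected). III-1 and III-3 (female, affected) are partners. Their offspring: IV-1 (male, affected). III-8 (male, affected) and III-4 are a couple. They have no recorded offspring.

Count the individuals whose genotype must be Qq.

6

Obligate heterozygotes: I-1 passed Q to II-2 (Qq, whose q came from I-2) and passed q to II-1 (qq), so I-1 is Qq; II-2 is unaffected so carries Q and received q from I-2 (qq), so II-2 is Qq; III-1 is unaffected so carries Q and passed q to IV-1 (qq), so III-1 is Qq; III-4 is unaffected so carries Q and received q from II-1 (qq), so III-4 is Qq; III-5 is unaffected so carries Q and received q from II-1 (qq), so III-5 is Qq; III-7 is unaffected so carries Q and received q from II-1 (qq), so III-7 is Qq.
Every other individual is either homozygous by phenotype or has at least one consistent homozygous assignment, so the count is 6.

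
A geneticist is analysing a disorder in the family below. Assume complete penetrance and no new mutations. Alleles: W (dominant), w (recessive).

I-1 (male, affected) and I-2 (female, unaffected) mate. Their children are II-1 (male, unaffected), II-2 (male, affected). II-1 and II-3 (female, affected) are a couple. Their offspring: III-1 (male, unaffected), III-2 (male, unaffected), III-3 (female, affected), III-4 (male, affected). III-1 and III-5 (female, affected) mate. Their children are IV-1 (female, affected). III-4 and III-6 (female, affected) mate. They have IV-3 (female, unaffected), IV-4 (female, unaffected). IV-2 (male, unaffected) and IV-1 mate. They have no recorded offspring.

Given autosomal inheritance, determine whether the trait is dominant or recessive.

III-4 and III-6 are both affected yet have an unaffected child IV-3. Under a recessive model two affected parents are homozygous and every child would be affected, so the trait cannot be recessive.

dominant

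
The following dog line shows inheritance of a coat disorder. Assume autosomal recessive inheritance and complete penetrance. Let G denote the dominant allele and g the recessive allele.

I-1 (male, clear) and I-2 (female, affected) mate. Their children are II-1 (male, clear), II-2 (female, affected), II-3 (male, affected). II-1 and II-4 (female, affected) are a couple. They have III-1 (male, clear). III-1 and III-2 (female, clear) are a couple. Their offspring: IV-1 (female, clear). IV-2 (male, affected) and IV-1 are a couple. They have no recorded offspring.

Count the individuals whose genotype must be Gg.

Obligate heterozygotes: I-1 is clear so carries G and passed g to II-2 (gg), so I-1 is Gg; II-1 is clear so carries G and received g from I-2 (gg), so II-1 is Gg; III-1 is clear so carries G and received g from II-4 (gg), so III-1 is Gg.
Every other individual is either homozygous by phenotype or has at least one consistent homozygous assignment, so the count is 3.

3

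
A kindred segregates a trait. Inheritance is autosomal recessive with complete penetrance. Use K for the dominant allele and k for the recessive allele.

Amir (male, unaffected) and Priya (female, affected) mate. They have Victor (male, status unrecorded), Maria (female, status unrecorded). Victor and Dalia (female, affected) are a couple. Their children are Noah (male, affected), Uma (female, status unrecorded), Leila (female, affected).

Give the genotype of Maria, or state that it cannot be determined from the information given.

Maria's phenotype is unrecorded, and no parent or child forces a single allele at both positions; consistent genotype assignments exist with Maria as Kk or kk.

cannot be determined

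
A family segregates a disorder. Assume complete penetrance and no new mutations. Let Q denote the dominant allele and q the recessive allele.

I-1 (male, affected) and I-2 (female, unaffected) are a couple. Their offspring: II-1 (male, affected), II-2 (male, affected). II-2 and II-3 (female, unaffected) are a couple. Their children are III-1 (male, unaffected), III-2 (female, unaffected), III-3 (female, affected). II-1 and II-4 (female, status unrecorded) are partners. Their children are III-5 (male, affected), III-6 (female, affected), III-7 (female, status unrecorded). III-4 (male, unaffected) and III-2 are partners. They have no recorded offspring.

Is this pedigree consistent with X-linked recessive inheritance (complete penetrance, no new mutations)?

Yes

A consistent assignment under X-linked recessive exists: I-1 X^q Y, I-2 X^Q X^q, II-1 X^q Y, II-2 X^q Y, II-3 X^Q X^q, II-4 X^Q X^q, III-1 X^Q Y, III-2 X^Q X^q, III-3 X^q X^q, III-4 X^Q Y, III-5 X^q Y, III-6 X^q X^q, III-7 X^Q X^q.
In this assignment every recorded phenotype matches its genotype and every non-founder's genotype is obtainable from its parents' genotypes, so the pedigree is consistent.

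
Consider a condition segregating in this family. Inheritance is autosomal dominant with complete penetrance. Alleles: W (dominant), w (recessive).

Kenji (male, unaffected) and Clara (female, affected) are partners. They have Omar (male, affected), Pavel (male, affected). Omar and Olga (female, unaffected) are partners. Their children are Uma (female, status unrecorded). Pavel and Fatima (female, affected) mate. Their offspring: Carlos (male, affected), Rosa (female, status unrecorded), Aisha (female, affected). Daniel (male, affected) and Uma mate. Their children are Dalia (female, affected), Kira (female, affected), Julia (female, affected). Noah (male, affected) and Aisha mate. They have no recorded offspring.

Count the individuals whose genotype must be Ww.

Obligate heterozygotes: Omar is affected so carries W and received w from Kenji (ww), so Omar is Ww; Pavel is affected so carries W and received w from Kenji (ww), so Pavel is Ww.
Every other individual is either homozygous by phenotype or has at least one consistent homozygous assignment, so the count is 2.

2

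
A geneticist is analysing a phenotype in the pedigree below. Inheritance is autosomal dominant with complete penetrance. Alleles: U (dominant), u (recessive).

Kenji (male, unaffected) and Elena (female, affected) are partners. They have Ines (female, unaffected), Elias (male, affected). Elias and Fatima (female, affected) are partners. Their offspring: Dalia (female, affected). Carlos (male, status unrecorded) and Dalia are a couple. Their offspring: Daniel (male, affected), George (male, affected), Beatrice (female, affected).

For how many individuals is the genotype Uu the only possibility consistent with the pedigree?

Obligate heterozygotes: Elena is affected so carries U and passed u to Ines (uu), so Elena is Uu; Elias is affected so carries U and received u from Kenji (uu), so Elias is Uu.
Every other individual is either homozygous by phenotype or has at least one consistent homozygous assignment, so the count is 2.

2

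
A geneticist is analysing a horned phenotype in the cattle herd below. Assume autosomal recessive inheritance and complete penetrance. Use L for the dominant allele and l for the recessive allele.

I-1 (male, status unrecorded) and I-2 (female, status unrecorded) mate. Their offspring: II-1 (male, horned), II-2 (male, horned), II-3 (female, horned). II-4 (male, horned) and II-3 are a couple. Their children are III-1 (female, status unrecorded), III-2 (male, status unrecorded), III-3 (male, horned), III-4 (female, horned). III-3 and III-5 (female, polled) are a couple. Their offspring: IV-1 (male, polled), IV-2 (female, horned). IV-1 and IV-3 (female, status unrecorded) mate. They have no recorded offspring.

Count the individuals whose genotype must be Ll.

Obligate heterozygotes: III-5 is polled so carries L and passed l to IV-2 (ll), so III-5 is Ll; IV-1 is polled so carries L and received l from III-3 (ll), so IV-1 is Ll.
Every other individual is either homozygous by phenotype or has at least one consistent homozygous assignment, so the count is 2.

2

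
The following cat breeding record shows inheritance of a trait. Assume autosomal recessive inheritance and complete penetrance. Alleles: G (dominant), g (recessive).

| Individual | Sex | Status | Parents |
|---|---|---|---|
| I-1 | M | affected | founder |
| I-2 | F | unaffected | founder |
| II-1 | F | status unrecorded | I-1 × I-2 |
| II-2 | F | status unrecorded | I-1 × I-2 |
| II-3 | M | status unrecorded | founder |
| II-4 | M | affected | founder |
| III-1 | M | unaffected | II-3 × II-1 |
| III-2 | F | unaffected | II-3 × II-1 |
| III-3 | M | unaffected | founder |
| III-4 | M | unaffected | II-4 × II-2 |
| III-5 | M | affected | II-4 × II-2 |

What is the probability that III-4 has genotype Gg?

III-4 is unaffected so carries G and received g from II-4 (gg), so III-4 is Gg, giving P(Gg) = 1.

1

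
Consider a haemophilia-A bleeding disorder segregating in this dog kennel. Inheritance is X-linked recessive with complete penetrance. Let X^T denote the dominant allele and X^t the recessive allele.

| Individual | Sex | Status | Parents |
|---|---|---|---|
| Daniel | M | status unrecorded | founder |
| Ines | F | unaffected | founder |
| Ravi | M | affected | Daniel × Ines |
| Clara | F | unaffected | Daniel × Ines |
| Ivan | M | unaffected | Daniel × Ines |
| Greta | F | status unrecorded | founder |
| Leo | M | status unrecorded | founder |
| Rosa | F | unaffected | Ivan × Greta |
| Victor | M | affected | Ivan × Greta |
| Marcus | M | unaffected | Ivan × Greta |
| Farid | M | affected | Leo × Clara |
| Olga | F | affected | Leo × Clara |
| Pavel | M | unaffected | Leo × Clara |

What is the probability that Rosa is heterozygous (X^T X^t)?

1/2

Ivan is unaffected, so Ivan is X^T Y.
Greta passed T to Marcus (X^T Y) and passed t to Victor (X^t Y), so Greta is X^T X^t.
Their cross gives offspring ratios 1/2 X^T X^T : 1/2 X^T X^t. Conditioning on Rosa being unaffected, P(X^T X^t) = 1/2 / 1 = 1/2.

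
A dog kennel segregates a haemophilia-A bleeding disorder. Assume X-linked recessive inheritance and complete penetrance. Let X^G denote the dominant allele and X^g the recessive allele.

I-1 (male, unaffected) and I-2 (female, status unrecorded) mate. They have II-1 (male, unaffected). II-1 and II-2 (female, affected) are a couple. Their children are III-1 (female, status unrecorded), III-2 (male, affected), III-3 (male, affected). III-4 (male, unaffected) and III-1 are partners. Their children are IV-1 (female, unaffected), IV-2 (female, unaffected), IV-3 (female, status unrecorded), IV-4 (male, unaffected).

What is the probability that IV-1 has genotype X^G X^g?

1/2

III-4 is unaffected, so III-4 is X^G Y.
III-1 received G from II-1 (X^G Y) and received g from II-2 (X^g X^g), so III-1 is X^G X^g.
Their cross gives offspring ratios 1/2 X^G X^G : 1/2 X^G X^g. Conditioning on IV-1 being unaffected, P(X^G X^g) = 1/2 / 1 = 1/2.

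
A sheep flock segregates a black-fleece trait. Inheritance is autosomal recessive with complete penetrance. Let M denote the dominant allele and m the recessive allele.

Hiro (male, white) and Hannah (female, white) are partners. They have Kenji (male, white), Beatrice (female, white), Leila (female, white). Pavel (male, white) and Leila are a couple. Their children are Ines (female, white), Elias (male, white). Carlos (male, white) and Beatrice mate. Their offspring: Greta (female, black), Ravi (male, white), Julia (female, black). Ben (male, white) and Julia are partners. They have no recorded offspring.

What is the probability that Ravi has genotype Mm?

2/3

Carlos is white so carries M and passed m to Greta (mm), so Carlos is Mm.
Beatrice is white so carries M and passed m to Greta (mm), so Beatrice is Mm.
Their cross gives offspring ratios 1/4 MM : 1/2 Mm : 1/4 mm. Conditioning on Ravi being white, P(Mm) = 1/2 / 3/4 = 2/3.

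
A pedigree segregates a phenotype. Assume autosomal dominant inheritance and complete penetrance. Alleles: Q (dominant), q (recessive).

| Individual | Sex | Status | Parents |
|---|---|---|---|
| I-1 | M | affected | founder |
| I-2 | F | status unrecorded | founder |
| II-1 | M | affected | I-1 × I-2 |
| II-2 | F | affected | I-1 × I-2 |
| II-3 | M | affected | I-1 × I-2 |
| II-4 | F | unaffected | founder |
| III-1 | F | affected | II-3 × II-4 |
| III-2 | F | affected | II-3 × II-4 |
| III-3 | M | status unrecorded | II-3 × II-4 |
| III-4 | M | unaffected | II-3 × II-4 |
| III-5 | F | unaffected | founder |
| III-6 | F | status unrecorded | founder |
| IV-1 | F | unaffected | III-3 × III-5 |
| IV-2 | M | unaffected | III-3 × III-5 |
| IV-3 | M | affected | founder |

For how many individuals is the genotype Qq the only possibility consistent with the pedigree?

Obligate heterozygotes: II-3 is affected so carries Q and passed q to III-4 (qq), so II-3 is Qq; III-1 is affected so carries Q and received q from II-4 (qq), so III-1 is Qq; III-2 is affected so carries Q and received q from II-4 (qq), so III-2 is Qq.
Every other individual is either homozygous by phenotype or has at least one consistent homozygous assignment, so the count is 3.

3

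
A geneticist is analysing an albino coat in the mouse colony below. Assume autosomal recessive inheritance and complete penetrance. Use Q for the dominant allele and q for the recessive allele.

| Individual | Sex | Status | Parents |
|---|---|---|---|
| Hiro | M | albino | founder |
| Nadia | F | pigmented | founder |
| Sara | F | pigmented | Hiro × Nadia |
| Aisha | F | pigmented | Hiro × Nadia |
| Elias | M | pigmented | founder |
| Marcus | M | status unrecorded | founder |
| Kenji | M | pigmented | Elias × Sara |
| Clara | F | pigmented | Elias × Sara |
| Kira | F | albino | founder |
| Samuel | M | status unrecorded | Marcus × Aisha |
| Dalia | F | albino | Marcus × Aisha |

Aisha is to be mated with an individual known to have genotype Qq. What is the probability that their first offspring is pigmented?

3/4

Aisha is pigmented so carries Q and received q from Hiro (qq), so Aisha is Qq.
The cross gives 1/4 QQ : 1/2 Qq : 1/4 qq, so P(offspring is pigmented) = 3/4.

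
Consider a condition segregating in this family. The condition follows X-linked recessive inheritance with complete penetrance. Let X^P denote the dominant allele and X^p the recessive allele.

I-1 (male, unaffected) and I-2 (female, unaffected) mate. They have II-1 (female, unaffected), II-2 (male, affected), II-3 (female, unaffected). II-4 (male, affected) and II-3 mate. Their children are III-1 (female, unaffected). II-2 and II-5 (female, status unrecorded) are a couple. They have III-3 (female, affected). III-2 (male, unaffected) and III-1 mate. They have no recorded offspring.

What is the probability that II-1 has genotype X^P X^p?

1/2

I-1 is unaffected, so I-1 is X^P Y.
I-2 is unaffected so carries P and passed p to II-2 (X^p Y), so I-2 is X^P X^p.
Their cross gives offspring ratios 1/2 X^P X^P : 1/2 X^P X^p. Conditioning on II-1 being unaffected, P(X^P X^p) = 1/2 / 1 = 1/2.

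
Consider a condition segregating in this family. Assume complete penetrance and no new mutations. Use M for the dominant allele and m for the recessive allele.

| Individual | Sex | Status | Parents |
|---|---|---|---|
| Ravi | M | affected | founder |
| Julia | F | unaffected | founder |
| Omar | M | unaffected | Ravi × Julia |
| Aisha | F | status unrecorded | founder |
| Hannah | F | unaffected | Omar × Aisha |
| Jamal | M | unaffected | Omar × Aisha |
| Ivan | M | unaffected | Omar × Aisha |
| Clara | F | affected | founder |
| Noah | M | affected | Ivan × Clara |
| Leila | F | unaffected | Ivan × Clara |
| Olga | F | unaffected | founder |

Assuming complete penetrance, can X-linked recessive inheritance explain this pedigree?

Yes

A consistent assignment under X-linked recessive exists: Ravi X^m Y, Julia X^M X^M, Omar X^M Y, Aisha X^M X^M, Hannah X^M X^M, Jamal X^M Y, Ivan X^M Y, Clara X^m X^m, Noah X^m Y, Leila X^M X^m, Olga X^M X^M.
In this assignment every recorded phenotype matches its genotype and every non-founder's genotype is obtainable from its parents' genotypes, so the pedigree is consistent.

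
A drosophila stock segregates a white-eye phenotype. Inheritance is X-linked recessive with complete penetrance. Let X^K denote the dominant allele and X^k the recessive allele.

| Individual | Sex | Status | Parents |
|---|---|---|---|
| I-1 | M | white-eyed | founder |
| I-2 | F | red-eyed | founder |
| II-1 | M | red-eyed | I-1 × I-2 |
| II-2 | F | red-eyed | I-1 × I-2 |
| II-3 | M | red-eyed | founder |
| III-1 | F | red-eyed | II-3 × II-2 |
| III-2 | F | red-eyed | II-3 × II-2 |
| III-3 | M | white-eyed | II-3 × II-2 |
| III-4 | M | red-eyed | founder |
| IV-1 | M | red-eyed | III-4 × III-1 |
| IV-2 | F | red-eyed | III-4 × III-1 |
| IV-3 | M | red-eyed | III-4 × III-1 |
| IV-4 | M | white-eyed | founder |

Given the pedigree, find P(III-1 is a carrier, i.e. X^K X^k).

II-3 is red-eyed, so II-3 is X^K Y.
II-2 is red-eyed so carries K and received k from I-1 (X^k Y), so II-2 is X^K X^k.
Their cross gives offspring ratios 1/2 X^K X^K : 1/2 X^K X^k. Conditioning on III-1 being red-eyed, P(X^K X^k) = 1/2 / 1 = 1/2 before taking III-1's own offspring into account.
III-4 is red-eyed, so III-4 is X^K Y.
Now use III-1's offspring. Probability of each recorded status — red-eyed son IV-1: 1/2 if III-1 is X^K X^k, 1 if X^K X^K; red-eyed son IV-3: 1/2 if III-1 is X^K X^k, 1 if X^K X^K. (IV-2: equally likely either way, so uninformative.)
Bayes: P(X^K X^k) = 1/2·1/4 / (1/2·1/4 + 1/2·1) = 1/5.

1/5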